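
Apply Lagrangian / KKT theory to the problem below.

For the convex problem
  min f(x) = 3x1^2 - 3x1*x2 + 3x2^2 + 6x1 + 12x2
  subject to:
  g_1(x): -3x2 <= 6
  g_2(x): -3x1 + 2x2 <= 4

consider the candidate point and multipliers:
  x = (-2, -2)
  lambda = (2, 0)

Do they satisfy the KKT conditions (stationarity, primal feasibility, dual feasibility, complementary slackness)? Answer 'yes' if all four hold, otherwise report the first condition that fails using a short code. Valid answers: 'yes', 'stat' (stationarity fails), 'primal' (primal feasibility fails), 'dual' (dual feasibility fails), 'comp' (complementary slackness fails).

Gradient of f: grad f(x) = Q x + c = (0, 6)
Constraint values g_i(x) = a_i^T x - b_i:
  g_1((-2, -2)) = 0
  g_2((-2, -2)) = -2
Stationarity residual: grad f(x) + sum_i lambda_i a_i = (0, 0)
  -> stationarity OK
Primal feasibility (all g_i <= 0): OK
Dual feasibility (all lambda_i >= 0): OK
Complementary slackness (lambda_i * g_i(x) = 0 for all i): OK

Verdict: yes, KKT holds.

yes


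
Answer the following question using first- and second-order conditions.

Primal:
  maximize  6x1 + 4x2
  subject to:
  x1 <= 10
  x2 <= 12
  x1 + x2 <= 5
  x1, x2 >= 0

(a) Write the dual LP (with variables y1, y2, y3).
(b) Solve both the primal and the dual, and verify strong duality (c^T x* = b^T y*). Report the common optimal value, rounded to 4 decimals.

The standard primal-dual pair for 'max c^T x s.t. A x <= b, x >= 0' is:
  Dual:  min b^T y  s.t.  A^T y >= c,  y >= 0.

So the dual LP is:
  minimize  10y1 + 12y2 + 5y3
  subject to:
    y1 + y3 >= 6
    y2 + y3 >= 4
    y1, y2, y3 >= 0

Solving the primal: x* = (5, 0).
  primal value c^T x* = 30.
Solving the dual: y* = (0, 0, 6).
  dual value b^T y* = 30.
Strong duality: c^T x* = b^T y*. Confirmed.

30


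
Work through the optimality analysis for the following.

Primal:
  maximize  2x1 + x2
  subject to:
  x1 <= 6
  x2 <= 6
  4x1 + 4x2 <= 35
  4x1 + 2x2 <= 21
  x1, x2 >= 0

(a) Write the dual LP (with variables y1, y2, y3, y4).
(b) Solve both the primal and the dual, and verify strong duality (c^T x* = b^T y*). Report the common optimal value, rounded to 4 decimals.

The standard primal-dual pair for 'max c^T x s.t. A x <= b, x >= 0' is:
  Dual:  min b^T y  s.t.  A^T y >= c,  y >= 0.

So the dual LP is:
  minimize  6y1 + 6y2 + 35y3 + 21y4
  subject to:
    y1 + 4y3 + 4y4 >= 2
    y2 + 4y3 + 2y4 >= 1
    y1, y2, y3, y4 >= 0

Solving the primal: x* = (2.25, 6).
  primal value c^T x* = 10.5.
Solving the dual: y* = (0, 0, 0, 0.5).
  dual value b^T y* = 10.5.
Strong duality: c^T x* = b^T y*. Confirmed.

10.5


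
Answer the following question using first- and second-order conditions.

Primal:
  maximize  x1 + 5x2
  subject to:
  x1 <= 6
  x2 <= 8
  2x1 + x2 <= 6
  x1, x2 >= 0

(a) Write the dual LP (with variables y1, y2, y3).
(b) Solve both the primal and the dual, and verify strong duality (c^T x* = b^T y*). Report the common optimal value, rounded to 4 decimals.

The standard primal-dual pair for 'max c^T x s.t. A x <= b, x >= 0' is:
  Dual:  min b^T y  s.t.  A^T y >= c,  y >= 0.

So the dual LP is:
  minimize  6y1 + 8y2 + 6y3
  subject to:
    y1 + 2y3 >= 1
    y2 + y3 >= 5
    y1, y2, y3 >= 0

Solving the primal: x* = (0, 6).
  primal value c^T x* = 30.
Solving the dual: y* = (0, 0, 5).
  dual value b^T y* = 30.
Strong duality: c^T x* = b^T y*. Confirmed.

30


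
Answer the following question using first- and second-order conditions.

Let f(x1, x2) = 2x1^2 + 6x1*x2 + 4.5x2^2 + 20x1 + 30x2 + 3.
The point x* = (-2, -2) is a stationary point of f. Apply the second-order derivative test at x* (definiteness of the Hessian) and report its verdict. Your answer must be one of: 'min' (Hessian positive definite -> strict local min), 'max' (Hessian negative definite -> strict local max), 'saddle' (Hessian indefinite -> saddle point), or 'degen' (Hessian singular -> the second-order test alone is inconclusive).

Compute the Hessian H = grad^2 f:
  H = [[4, 6], [6, 9]]
Verify stationarity: grad f(x*) = H x* + g = (0, 0).
Eigenvalues of H: 0, 13.
H has a zero eigenvalue (singular; positive semidefinite but not definite), so H is neither positive definite, negative definite, nor indefinite. The second-order test alone is inconclusive -> degen.
(Indeed, f is constant along the null direction of H through x*, so x* is not a strict local extremum.)

degen


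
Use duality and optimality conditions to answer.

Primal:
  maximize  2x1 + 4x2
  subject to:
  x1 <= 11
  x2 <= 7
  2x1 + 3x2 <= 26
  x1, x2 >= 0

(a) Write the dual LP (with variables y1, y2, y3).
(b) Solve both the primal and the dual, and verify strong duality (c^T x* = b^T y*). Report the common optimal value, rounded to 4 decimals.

The standard primal-dual pair for 'max c^T x s.t. A x <= b, x >= 0' is:
  Dual:  min b^T y  s.t.  A^T y >= c,  y >= 0.

So the dual LP is:
  minimize  11y1 + 7y2 + 26y3
  subject to:
    y1 + 2y3 >= 2
    y2 + 3y3 >= 4
    y1, y2, y3 >= 0

Solving the primal: x* = (2.5, 7).
  primal value c^T x* = 33.
Solving the dual: y* = (0, 1, 1).
  dual value b^T y* = 33.
Strong duality: c^T x* = b^T y*. Confirmed.

33


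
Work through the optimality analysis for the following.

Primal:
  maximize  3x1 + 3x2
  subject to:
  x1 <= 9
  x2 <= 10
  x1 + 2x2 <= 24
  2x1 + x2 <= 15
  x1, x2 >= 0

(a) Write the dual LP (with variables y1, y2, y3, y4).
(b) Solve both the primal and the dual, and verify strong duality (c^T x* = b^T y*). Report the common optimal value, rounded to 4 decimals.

The standard primal-dual pair for 'max c^T x s.t. A x <= b, x >= 0' is:
  Dual:  min b^T y  s.t.  A^T y >= c,  y >= 0.

So the dual LP is:
  minimize  9y1 + 10y2 + 24y3 + 15y4
  subject to:
    y1 + y3 + 2y4 >= 3
    y2 + 2y3 + y4 >= 3
    y1, y2, y3, y4 >= 0

Solving the primal: x* = (2.5, 10).
  primal value c^T x* = 37.5.
Solving the dual: y* = (0, 1.5, 0, 1.5).
  dual value b^T y* = 37.5.
Strong duality: c^T x* = b^T y*. Confirmed.

37.5


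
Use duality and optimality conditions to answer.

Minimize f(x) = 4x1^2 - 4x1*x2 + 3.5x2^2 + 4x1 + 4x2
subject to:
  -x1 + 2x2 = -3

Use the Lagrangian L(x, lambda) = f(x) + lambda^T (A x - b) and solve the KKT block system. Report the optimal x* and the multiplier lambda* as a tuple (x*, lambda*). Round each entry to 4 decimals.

Form the Lagrangian:
  L(x, lambda) = (1/2) x^T Q x + c^T x + lambda^T (A x - b)
Stationarity (grad_x L = 0): Q x + c + A^T lambda = 0.
Primal feasibility: A x = b.

This gives the KKT block system:
  [ Q   A^T ] [ x     ]   [-c ]
  [ A    0  ] [ lambda ] = [ b ]

Solving the linear system:
  x*      = (-1.1739, -2.087)
  lambda* = (2.9565)
  f(x*)   = -2.087

x* = (-1.1739, -2.087), lambda* = (2.9565)


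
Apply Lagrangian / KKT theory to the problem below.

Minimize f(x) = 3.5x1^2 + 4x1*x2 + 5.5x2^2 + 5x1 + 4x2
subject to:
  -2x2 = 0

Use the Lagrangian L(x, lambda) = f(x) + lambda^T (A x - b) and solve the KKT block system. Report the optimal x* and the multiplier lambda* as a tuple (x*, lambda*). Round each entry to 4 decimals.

Form the Lagrangian:
  L(x, lambda) = (1/2) x^T Q x + c^T x + lambda^T (A x - b)
Stationarity (grad_x L = 0): Q x + c + A^T lambda = 0.
Primal feasibility: A x = b.

This gives the KKT block system:
  [ Q   A^T ] [ x     ]   [-c ]
  [ A    0  ] [ lambda ] = [ b ]

Solving the linear system:
  x*      = (-0.7143, 0)
  lambda* = (0.5714)
  f(x*)   = -1.7857

x* = (-0.7143, 0), lambda* = (0.5714)


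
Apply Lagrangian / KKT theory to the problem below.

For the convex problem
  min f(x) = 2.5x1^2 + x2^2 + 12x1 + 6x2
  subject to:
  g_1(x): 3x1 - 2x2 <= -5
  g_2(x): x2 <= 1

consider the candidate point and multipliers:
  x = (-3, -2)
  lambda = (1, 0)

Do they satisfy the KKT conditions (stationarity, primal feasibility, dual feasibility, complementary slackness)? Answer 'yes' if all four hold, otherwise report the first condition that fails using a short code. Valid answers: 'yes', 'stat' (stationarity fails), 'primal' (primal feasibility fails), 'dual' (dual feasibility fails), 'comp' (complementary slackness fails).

Gradient of f: grad f(x) = Q x + c = (-3, 2)
Constraint values g_i(x) = a_i^T x - b_i:
  g_1((-3, -2)) = 0
  g_2((-3, -2)) = -3
Stationarity residual: grad f(x) + sum_i lambda_i a_i = (0, 0)
  -> stationarity OK
Primal feasibility (all g_i <= 0): OK
Dual feasibility (all lambda_i >= 0): OK
Complementary slackness (lambda_i * g_i(x) = 0 for all i): OK

Verdict: yes, KKT holds.

yes


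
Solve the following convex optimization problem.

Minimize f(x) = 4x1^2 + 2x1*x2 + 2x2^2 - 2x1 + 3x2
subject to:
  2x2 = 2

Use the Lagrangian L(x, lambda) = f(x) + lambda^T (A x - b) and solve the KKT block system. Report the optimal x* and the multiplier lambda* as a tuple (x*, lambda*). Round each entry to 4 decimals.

Form the Lagrangian:
  L(x, lambda) = (1/2) x^T Q x + c^T x + lambda^T (A x - b)
Stationarity (grad_x L = 0): Q x + c + A^T lambda = 0.
Primal feasibility: A x = b.

This gives the KKT block system:
  [ Q   A^T ] [ x     ]   [-c ]
  [ A    0  ] [ lambda ] = [ b ]

Solving the linear system:
  x*      = (0, 1)
  lambda* = (-3.5)
  f(x*)   = 5

x* = (0, 1), lambda* = (-3.5)


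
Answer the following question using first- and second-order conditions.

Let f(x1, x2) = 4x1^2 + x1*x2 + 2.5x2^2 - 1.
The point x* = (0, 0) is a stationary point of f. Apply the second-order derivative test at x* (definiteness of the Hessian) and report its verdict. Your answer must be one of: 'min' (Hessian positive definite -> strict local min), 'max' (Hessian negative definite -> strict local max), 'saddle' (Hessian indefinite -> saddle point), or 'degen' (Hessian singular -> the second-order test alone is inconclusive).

Compute the Hessian H = grad^2 f:
  H = [[8, 1], [1, 5]]
Verify stationarity: grad f(x*) = H x* + g = (0, 0).
Eigenvalues of H: 4.6972, 8.3028.
Both eigenvalues > 0, so H is positive definite -> x* is a strict local min.

min


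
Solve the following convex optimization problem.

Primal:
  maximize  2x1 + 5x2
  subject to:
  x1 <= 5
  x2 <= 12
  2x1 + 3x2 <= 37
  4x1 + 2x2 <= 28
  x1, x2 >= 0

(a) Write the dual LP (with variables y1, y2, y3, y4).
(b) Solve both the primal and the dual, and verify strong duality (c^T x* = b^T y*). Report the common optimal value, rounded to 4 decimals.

The standard primal-dual pair for 'max c^T x s.t. A x <= b, x >= 0' is:
  Dual:  min b^T y  s.t.  A^T y >= c,  y >= 0.

So the dual LP is:
  minimize  5y1 + 12y2 + 37y3 + 28y4
  subject to:
    y1 + 2y3 + 4y4 >= 2
    y2 + 3y3 + 2y4 >= 5
    y1, y2, y3, y4 >= 0

Solving the primal: x* = (0.5, 12).
  primal value c^T x* = 61.
Solving the dual: y* = (0, 2, 1, 0).
  dual value b^T y* = 61.
Strong duality: c^T x* = b^T y*. Confirmed.

61


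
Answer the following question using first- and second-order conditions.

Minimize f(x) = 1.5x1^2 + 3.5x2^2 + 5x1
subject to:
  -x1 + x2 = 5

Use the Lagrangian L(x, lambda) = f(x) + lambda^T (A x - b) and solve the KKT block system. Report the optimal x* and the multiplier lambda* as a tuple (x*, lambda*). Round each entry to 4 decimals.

Form the Lagrangian:
  L(x, lambda) = (1/2) x^T Q x + c^T x + lambda^T (A x - b)
Stationarity (grad_x L = 0): Q x + c + A^T lambda = 0.
Primal feasibility: A x = b.

This gives the KKT block system:
  [ Q   A^T ] [ x     ]   [-c ]
  [ A    0  ] [ lambda ] = [ b ]

Solving the linear system:
  x*      = (-4, 1)
  lambda* = (-7)
  f(x*)   = 7.5

x* = (-4, 1), lambda* = (-7)


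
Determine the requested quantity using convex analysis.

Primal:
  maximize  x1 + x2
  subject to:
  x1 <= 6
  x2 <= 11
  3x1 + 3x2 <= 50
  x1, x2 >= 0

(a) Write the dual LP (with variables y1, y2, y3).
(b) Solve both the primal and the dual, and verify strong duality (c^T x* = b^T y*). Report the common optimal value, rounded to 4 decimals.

The standard primal-dual pair for 'max c^T x s.t. A x <= b, x >= 0' is:
  Dual:  min b^T y  s.t.  A^T y >= c,  y >= 0.

So the dual LP is:
  minimize  6y1 + 11y2 + 50y3
  subject to:
    y1 + 3y3 >= 1
    y2 + 3y3 >= 1
    y1, y2, y3 >= 0

Solving the primal: x* = (5.6667, 11).
  primal value c^T x* = 16.6667.
Solving the dual: y* = (0, 0, 0.3333).
  dual value b^T y* = 16.6667.
Strong duality: c^T x* = b^T y*. Confirmed.

16.6667


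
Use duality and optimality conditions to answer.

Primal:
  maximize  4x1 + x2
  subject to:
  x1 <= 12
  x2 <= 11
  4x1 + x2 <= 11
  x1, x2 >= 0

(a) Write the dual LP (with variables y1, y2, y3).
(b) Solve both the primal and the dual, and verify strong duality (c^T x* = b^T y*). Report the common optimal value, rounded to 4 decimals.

The standard primal-dual pair for 'max c^T x s.t. A x <= b, x >= 0' is:
  Dual:  min b^T y  s.t.  A^T y >= c,  y >= 0.

So the dual LP is:
  minimize  12y1 + 11y2 + 11y3
  subject to:
    y1 + 4y3 >= 4
    y2 + y3 >= 1
    y1, y2, y3 >= 0

Solving the primal: x* = (2.75, 0).
  primal value c^T x* = 11.
Solving the dual: y* = (0, 0, 1).
  dual value b^T y* = 11.
Strong duality: c^T x* = b^T y*. Confirmed.

11


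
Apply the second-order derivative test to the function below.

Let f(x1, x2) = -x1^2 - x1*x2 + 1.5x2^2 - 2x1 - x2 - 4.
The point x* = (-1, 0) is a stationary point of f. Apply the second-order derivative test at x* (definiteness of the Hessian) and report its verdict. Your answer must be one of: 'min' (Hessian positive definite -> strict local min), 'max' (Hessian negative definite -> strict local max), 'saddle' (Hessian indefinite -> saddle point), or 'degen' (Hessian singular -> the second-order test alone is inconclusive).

Compute the Hessian H = grad^2 f:
  H = [[-2, -1], [-1, 3]]
Verify stationarity: grad f(x*) = H x* + g = (0, 0).
Eigenvalues of H: -2.1926, 3.1926.
Eigenvalues have mixed signs, so H is indefinite -> x* is a saddle point.

saddle


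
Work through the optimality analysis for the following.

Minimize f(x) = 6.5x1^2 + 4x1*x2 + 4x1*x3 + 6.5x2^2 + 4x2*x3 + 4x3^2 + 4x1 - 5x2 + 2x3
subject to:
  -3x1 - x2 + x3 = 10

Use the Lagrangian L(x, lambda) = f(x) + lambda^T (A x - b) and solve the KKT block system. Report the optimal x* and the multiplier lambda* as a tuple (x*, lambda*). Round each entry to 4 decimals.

Form the Lagrangian:
  L(x, lambda) = (1/2) x^T Q x + c^T x + lambda^T (A x - b)
Stationarity (grad_x L = 0): Q x + c + A^T lambda = 0.
Primal feasibility: A x = b.

This gives the KKT block system:
  [ Q   A^T ] [ x     ]   [-c ]
  [ A    0  ] [ lambda ] = [ b ]

Solving the linear system:
  x*      = (-2.6629, 0.0057, 2.0171)
  lambda* = (-7.5086)
  f(x*)   = 34.22

x* = (-2.6629, 0.0057, 2.0171), lambda* = (-7.5086)


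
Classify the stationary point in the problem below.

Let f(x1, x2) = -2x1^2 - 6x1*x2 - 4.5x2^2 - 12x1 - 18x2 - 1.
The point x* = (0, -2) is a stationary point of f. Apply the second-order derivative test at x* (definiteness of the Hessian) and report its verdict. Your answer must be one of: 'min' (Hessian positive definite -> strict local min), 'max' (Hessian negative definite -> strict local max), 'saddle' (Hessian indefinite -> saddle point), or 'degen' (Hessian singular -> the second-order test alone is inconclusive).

Compute the Hessian H = grad^2 f:
  H = [[-4, -6], [-6, -9]]
Verify stationarity: grad f(x*) = H x* + g = (0, 0).
Eigenvalues of H: -13, 0.
H has a zero eigenvalue (singular; negative semidefinite but not definite), so H is neither positive definite, negative definite, nor indefinite. The second-order test alone is inconclusive -> degen.
(Indeed, f is constant along the null direction of H through x*, so x* is not a strict local extremum.)

degen


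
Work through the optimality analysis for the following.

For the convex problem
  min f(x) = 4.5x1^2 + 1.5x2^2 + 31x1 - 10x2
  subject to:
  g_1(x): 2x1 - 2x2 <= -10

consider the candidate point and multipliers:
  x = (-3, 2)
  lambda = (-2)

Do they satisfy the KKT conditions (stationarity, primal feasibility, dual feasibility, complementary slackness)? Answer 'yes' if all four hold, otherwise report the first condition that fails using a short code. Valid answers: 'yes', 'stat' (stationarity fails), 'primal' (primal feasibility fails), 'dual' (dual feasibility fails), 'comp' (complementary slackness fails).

Gradient of f: grad f(x) = Q x + c = (4, -4)
Constraint values g_i(x) = a_i^T x - b_i:
  g_1((-3, 2)) = 0
Stationarity residual: grad f(x) + sum_i lambda_i a_i = (0, 0)
  -> stationarity OK
Primal feasibility (all g_i <= 0): OK
Dual feasibility (all lambda_i >= 0): FAILS
Complementary slackness (lambda_i * g_i(x) = 0 for all i): OK

Verdict: the first failing condition is dual_feasibility -> dual.

dual


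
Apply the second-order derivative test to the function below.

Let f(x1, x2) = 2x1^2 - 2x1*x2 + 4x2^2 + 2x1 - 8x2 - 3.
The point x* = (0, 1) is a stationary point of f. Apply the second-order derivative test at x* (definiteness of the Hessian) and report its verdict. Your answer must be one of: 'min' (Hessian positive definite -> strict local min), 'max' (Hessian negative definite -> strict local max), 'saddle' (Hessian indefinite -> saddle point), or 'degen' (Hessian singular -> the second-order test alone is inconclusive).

Compute the Hessian H = grad^2 f:
  H = [[4, -2], [-2, 8]]
Verify stationarity: grad f(x*) = H x* + g = (0, 0).
Eigenvalues of H: 3.1716, 8.8284.
Both eigenvalues > 0, so H is positive definite -> x* is a strict local min.

min


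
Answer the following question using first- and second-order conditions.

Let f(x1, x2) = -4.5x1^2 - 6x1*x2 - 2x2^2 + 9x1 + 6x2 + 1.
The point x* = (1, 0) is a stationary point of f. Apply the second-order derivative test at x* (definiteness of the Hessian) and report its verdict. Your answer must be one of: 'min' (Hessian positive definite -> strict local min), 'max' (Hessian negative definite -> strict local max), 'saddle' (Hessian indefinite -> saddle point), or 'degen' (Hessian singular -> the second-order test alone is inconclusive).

Compute the Hessian H = grad^2 f:
  H = [[-9, -6], [-6, -4]]
Verify stationarity: grad f(x*) = H x* + g = (0, 0).
Eigenvalues of H: -13, 0.
H has a zero eigenvalue (singular; negative semidefinite but not definite), so H is neither positive definite, negative definite, nor indefinite. The second-order test alone is inconclusive -> degen.
(Indeed, f is constant along the null direction of H through x*, so x* is not a strict local extremum.)

degen


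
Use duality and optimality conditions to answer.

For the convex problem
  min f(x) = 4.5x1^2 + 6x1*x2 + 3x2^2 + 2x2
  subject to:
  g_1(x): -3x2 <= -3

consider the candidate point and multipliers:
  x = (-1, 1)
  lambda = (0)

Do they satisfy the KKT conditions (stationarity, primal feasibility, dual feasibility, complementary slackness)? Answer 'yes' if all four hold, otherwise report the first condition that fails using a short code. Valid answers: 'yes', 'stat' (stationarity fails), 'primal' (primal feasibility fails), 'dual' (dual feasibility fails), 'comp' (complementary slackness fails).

Gradient of f: grad f(x) = Q x + c = (-3, 2)
Constraint values g_i(x) = a_i^T x - b_i:
  g_1((-1, 1)) = 0
Stationarity residual: grad f(x) + sum_i lambda_i a_i = (-3, 2)
  -> stationarity FAILS
Primal feasibility (all g_i <= 0): OK
Dual feasibility (all lambda_i >= 0): OK
Complementary slackness (lambda_i * g_i(x) = 0 for all i): OK

Verdict: the first failing condition is stationarity -> stat.

stat


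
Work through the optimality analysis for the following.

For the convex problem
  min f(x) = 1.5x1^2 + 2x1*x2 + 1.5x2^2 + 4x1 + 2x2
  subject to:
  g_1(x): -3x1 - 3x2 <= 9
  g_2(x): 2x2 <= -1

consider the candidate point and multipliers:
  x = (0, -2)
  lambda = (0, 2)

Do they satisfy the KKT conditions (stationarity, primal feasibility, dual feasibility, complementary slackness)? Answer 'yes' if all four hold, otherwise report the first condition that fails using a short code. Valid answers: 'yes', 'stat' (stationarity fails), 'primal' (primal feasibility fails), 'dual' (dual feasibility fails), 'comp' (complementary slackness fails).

Gradient of f: grad f(x) = Q x + c = (0, -4)
Constraint values g_i(x) = a_i^T x - b_i:
  g_1((0, -2)) = -3
  g_2((0, -2)) = -3
Stationarity residual: grad f(x) + sum_i lambda_i a_i = (0, 0)
  -> stationarity OK
Primal feasibility (all g_i <= 0): OK
Dual feasibility (all lambda_i >= 0): OK
Complementary slackness (lambda_i * g_i(x) = 0 for all i): FAILS

Verdict: the first failing condition is complementary_slackness -> comp.

comp


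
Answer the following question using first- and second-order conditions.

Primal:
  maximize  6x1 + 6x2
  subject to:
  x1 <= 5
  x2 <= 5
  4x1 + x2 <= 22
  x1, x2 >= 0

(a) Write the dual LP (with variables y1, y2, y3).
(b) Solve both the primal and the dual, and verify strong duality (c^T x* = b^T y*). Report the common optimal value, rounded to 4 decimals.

The standard primal-dual pair for 'max c^T x s.t. A x <= b, x >= 0' is:
  Dual:  min b^T y  s.t.  A^T y >= c,  y >= 0.

So the dual LP is:
  minimize  5y1 + 5y2 + 22y3
  subject to:
    y1 + 4y3 >= 6
    y2 + y3 >= 6
    y1, y2, y3 >= 0

Solving the primal: x* = (4.25, 5).
  primal value c^T x* = 55.5.
Solving the dual: y* = (0, 4.5, 1.5).
  dual value b^T y* = 55.5.
Strong duality: c^T x* = b^T y*. Confirmed.

55.5


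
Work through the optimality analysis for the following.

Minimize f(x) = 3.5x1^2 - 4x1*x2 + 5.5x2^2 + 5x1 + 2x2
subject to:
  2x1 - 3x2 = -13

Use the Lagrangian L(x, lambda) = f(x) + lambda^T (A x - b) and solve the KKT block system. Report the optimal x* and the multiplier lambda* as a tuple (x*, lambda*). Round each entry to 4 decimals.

Form the Lagrangian:
  L(x, lambda) = (1/2) x^T Q x + c^T x + lambda^T (A x - b)
Stationarity (grad_x L = 0): Q x + c + A^T lambda = 0.
Primal feasibility: A x = b.

This gives the KKT block system:
  [ Q   A^T ] [ x     ]   [-c ]
  [ A    0  ] [ lambda ] = [ b ]

Solving the linear system:
  x*      = (-3.1695, 2.2203)
  lambda* = (13.0339)
  f(x*)   = 79.0169

x* = (-3.1695, 2.2203), lambda* = (13.0339)


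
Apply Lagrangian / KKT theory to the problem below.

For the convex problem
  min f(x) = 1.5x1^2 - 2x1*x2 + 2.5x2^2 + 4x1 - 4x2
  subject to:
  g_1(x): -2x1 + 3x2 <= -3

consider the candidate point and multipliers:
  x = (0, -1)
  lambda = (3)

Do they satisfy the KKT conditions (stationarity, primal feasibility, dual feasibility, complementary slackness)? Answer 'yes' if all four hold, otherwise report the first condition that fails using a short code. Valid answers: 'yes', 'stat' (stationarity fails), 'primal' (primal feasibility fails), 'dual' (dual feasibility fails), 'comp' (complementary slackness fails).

Gradient of f: grad f(x) = Q x + c = (6, -9)
Constraint values g_i(x) = a_i^T x - b_i:
  g_1((0, -1)) = 0
Stationarity residual: grad f(x) + sum_i lambda_i a_i = (0, 0)
  -> stationarity OK
Primal feasibility (all g_i <= 0): OK
Dual feasibility (all lambda_i >= 0): OK
Complementary slackness (lambda_i * g_i(x) = 0 for all i): OK

Verdict: yes, KKT holds.

yes


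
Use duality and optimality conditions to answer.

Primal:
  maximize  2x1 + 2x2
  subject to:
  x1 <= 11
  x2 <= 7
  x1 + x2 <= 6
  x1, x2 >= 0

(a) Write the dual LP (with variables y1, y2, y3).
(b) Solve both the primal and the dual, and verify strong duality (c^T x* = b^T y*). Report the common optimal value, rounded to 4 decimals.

The standard primal-dual pair for 'max c^T x s.t. A x <= b, x >= 0' is:
  Dual:  min b^T y  s.t.  A^T y >= c,  y >= 0.

So the dual LP is:
  minimize  11y1 + 7y2 + 6y3
  subject to:
    y1 + y3 >= 2
    y2 + y3 >= 2
    y1, y2, y3 >= 0

Solving the primal: x* = (6, 0).
  primal value c^T x* = 12.
Solving the dual: y* = (0, 0, 2).
  dual value b^T y* = 12.
Strong duality: c^T x* = b^T y*. Confirmed.

12


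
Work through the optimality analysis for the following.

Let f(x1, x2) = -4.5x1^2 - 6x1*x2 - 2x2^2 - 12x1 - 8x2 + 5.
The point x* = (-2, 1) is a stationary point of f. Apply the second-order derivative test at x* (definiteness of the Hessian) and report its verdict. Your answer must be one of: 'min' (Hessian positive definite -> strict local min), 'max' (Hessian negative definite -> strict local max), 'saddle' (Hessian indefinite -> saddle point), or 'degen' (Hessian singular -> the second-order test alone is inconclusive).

Compute the Hessian H = grad^2 f:
  H = [[-9, -6], [-6, -4]]
Verify stationarity: grad f(x*) = H x* + g = (0, 0).
Eigenvalues of H: -13, 0.
H has a zero eigenvalue (singular; negative semidefinite but not definite), so H is neither positive definite, negative definite, nor indefinite. The second-order test alone is inconclusive -> degen.
(Indeed, f is constant along the null direction of H through x*, so x* is not a strict local extremum.)

degen


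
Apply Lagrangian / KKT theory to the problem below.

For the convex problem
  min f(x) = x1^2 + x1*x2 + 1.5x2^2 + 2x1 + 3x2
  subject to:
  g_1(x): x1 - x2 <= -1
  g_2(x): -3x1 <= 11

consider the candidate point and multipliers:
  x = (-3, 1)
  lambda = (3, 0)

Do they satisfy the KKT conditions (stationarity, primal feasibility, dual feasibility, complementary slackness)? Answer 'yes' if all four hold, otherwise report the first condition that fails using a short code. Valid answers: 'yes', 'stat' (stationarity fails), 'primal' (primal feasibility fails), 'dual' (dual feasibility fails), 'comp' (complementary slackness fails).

Gradient of f: grad f(x) = Q x + c = (-3, 3)
Constraint values g_i(x) = a_i^T x - b_i:
  g_1((-3, 1)) = -3
  g_2((-3, 1)) = -2
Stationarity residual: grad f(x) + sum_i lambda_i a_i = (0, 0)
  -> stationarity OK
Primal feasibility (all g_i <= 0): OK
Dual feasibility (all lambda_i >= 0): OK
Complementary slackness (lambda_i * g_i(x) = 0 for all i): FAILS

Verdict: the first failing condition is complementary_slackness -> comp.

comp


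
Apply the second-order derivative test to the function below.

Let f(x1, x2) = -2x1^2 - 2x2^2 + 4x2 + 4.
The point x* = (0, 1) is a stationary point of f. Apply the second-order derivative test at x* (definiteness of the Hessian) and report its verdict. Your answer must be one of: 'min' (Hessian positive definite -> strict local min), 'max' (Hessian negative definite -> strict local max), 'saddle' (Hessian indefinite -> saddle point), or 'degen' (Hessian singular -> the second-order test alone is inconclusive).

Compute the Hessian H = grad^2 f:
  H = [[-4, 0], [0, -4]]
Verify stationarity: grad f(x*) = H x* + g = (0, 0).
Eigenvalues of H: -4, -4.
Both eigenvalues < 0, so H is negative definite -> x* is a strict local max.

max


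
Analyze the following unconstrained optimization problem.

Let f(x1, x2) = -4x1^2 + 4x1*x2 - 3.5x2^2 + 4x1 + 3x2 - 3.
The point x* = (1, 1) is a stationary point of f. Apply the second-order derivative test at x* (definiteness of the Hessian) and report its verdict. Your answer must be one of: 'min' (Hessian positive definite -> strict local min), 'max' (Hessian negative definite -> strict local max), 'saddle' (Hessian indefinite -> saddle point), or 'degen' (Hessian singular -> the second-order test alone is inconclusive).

Compute the Hessian H = grad^2 f:
  H = [[-8, 4], [4, -7]]
Verify stationarity: grad f(x*) = H x* + g = (0, 0).
Eigenvalues of H: -11.5311, -3.4689.
Both eigenvalues < 0, so H is negative definite -> x* is a strict local max.

max


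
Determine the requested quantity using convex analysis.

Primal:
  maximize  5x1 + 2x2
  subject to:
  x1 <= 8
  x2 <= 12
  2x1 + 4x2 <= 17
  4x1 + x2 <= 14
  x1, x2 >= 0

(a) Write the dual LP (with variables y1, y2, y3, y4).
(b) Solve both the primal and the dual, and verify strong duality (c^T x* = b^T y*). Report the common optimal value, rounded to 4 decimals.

The standard primal-dual pair for 'max c^T x s.t. A x <= b, x >= 0' is:
  Dual:  min b^T y  s.t.  A^T y >= c,  y >= 0.

So the dual LP is:
  minimize  8y1 + 12y2 + 17y3 + 14y4
  subject to:
    y1 + 2y3 + 4y4 >= 5
    y2 + 4y3 + y4 >= 2
    y1, y2, y3, y4 >= 0

Solving the primal: x* = (2.7857, 2.8571).
  primal value c^T x* = 19.6429.
Solving the dual: y* = (0, 0, 0.2143, 1.1429).
  dual value b^T y* = 19.6429.
Strong duality: c^T x* = b^T y*. Confirmed.

19.6429


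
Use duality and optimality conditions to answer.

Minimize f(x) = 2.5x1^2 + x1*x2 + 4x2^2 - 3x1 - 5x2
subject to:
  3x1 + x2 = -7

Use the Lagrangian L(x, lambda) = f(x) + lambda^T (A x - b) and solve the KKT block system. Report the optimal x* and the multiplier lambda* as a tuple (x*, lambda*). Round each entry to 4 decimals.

Form the Lagrangian:
  L(x, lambda) = (1/2) x^T Q x + c^T x + lambda^T (A x - b)
Stationarity (grad_x L = 0): Q x + c + A^T lambda = 0.
Primal feasibility: A x = b.

This gives the KKT block system:
  [ Q   A^T ] [ x     ]   [-c ]
  [ A    0  ] [ lambda ] = [ b ]

Solving the linear system:
  x*      = (-2.4366, 0.3099)
  lambda* = (4.9577)
  f(x*)   = 20.2324

x* = (-2.4366, 0.3099), lambda* = (4.9577)


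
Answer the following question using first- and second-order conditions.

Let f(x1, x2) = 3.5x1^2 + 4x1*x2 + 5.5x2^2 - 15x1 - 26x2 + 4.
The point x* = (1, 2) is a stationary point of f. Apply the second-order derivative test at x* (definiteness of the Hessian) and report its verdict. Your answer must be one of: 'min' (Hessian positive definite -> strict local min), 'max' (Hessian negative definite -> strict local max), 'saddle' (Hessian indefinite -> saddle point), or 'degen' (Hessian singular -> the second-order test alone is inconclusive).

Compute the Hessian H = grad^2 f:
  H = [[7, 4], [4, 11]]
Verify stationarity: grad f(x*) = H x* + g = (0, 0).
Eigenvalues of H: 4.5279, 13.4721.
Both eigenvalues > 0, so H is positive definite -> x* is a strict local min.

min


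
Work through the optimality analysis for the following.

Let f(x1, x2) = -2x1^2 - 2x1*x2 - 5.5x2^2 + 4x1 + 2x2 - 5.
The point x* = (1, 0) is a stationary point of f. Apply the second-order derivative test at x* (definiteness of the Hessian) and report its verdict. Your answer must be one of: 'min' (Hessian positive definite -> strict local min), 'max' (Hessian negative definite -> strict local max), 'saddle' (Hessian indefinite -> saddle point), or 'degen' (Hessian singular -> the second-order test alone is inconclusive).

Compute the Hessian H = grad^2 f:
  H = [[-4, -2], [-2, -11]]
Verify stationarity: grad f(x*) = H x* + g = (0, 0).
Eigenvalues of H: -11.5311, -3.4689.
Both eigenvalues < 0, so H is negative definite -> x* is a strict local max.

max


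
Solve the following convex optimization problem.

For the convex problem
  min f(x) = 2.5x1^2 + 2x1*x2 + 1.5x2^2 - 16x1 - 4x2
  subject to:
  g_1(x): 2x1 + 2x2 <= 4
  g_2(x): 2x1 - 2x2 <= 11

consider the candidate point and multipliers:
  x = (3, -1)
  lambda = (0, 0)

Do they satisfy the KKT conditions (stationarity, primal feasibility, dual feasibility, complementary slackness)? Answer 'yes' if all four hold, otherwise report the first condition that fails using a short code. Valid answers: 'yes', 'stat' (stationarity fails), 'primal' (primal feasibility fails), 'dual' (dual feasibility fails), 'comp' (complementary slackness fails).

Gradient of f: grad f(x) = Q x + c = (-3, -1)
Constraint values g_i(x) = a_i^T x - b_i:
  g_1((3, -1)) = 0
  g_2((3, -1)) = -3
Stationarity residual: grad f(x) + sum_i lambda_i a_i = (-3, -1)
  -> stationarity FAILS
Primal feasibility (all g_i <= 0): OK
Dual feasibility (all lambda_i >= 0): OK
Complementary slackness (lambda_i * g_i(x) = 0 for all i): OK

Verdict: the first failing condition is stationarity -> stat.

stat


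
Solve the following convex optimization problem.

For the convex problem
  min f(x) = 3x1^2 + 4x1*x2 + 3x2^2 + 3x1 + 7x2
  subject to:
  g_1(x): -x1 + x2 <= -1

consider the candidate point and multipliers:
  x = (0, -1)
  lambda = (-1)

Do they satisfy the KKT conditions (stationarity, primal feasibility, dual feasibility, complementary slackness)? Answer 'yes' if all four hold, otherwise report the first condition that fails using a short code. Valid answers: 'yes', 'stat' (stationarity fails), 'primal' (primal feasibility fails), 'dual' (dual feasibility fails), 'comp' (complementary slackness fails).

Gradient of f: grad f(x) = Q x + c = (-1, 1)
Constraint values g_i(x) = a_i^T x - b_i:
  g_1((0, -1)) = 0
Stationarity residual: grad f(x) + sum_i lambda_i a_i = (0, 0)
  -> stationarity OK
Primal feasibility (all g_i <= 0): OK
Dual feasibility (all lambda_i >= 0): FAILS
Complementary slackness (lambda_i * g_i(x) = 0 for all i): OK

Verdict: the first failing condition is dual_feasibility -> dual.

dual


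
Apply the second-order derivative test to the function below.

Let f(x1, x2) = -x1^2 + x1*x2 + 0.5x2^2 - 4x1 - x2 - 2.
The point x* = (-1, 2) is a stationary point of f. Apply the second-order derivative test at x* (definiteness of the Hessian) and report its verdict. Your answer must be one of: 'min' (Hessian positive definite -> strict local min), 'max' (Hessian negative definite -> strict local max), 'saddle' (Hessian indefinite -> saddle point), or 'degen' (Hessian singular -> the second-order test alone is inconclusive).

Compute the Hessian H = grad^2 f:
  H = [[-2, 1], [1, 1]]
Verify stationarity: grad f(x*) = H x* + g = (0, 0).
Eigenvalues of H: -2.3028, 1.3028.
Eigenvalues have mixed signs, so H is indefinite -> x* is a saddle point.

saddle


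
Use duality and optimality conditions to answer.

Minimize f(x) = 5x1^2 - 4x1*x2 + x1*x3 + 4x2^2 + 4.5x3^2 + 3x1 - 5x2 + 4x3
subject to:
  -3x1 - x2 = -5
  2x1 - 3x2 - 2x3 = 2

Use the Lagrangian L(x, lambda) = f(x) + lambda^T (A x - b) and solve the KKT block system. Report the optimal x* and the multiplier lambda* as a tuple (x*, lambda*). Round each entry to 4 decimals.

Form the Lagrangian:
  L(x, lambda) = (1/2) x^T Q x + c^T x + lambda^T (A x - b)
Stationarity (grad_x L = 0): Q x + c + A^T lambda = 0.
Primal feasibility: A x = b.

This gives the KKT block system:
  [ Q   A^T ] [ x     ]   [-c ]
  [ A    0  ] [ lambda ] = [ b ]

Solving the linear system:
  x*      = (1.3597, 0.921, -1.0218)
  lambda* = (2.6846, -1.9184)
  f(x*)   = 6.3234

x* = (1.3597, 0.921, -1.0218), lambda* = (2.6846, -1.9184)


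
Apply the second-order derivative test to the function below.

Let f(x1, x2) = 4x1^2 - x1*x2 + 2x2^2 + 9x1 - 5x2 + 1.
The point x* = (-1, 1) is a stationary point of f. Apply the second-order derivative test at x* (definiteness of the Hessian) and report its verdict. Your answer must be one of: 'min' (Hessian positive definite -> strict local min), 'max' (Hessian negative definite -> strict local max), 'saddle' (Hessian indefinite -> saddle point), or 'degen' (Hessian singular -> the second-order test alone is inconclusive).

Compute the Hessian H = grad^2 f:
  H = [[8, -1], [-1, 4]]
Verify stationarity: grad f(x*) = H x* + g = (0, 0).
Eigenvalues of H: 3.7639, 8.2361.
Both eigenvalues > 0, so H is positive definite -> x* is a strict local min.

min


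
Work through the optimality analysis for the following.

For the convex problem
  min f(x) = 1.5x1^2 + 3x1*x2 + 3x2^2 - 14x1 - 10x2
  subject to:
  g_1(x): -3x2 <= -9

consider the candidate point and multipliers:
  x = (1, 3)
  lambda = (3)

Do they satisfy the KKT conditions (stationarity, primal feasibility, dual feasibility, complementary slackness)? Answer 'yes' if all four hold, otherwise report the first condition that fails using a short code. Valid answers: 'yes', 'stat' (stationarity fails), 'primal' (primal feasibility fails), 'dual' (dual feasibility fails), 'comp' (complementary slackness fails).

Gradient of f: grad f(x) = Q x + c = (-2, 11)
Constraint values g_i(x) = a_i^T x - b_i:
  g_1((1, 3)) = 0
Stationarity residual: grad f(x) + sum_i lambda_i a_i = (-2, 2)
  -> stationarity FAILS
Primal feasibility (all g_i <= 0): OK
Dual feasibility (all lambda_i >= 0): OK
Complementary slackness (lambda_i * g_i(x) = 0 for all i): OK

Verdict: the first failing condition is stationarity -> stat.

stat


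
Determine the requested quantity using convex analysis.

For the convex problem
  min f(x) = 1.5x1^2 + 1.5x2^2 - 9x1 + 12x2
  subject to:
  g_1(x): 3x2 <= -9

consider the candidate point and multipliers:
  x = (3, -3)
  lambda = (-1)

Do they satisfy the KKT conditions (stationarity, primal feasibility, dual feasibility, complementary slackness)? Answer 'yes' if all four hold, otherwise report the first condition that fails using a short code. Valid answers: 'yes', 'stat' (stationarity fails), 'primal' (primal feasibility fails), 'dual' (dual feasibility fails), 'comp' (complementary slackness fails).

Gradient of f: grad f(x) = Q x + c = (0, 3)
Constraint values g_i(x) = a_i^T x - b_i:
  g_1((3, -3)) = 0
Stationarity residual: grad f(x) + sum_i lambda_i a_i = (0, 0)
  -> stationarity OK
Primal feasibility (all g_i <= 0): OK
Dual feasibility (all lambda_i >= 0): FAILS
Complementary slackness (lambda_i * g_i(x) = 0 for all i): OK

Verdict: the first failing condition is dual_feasibility -> dual.

dual


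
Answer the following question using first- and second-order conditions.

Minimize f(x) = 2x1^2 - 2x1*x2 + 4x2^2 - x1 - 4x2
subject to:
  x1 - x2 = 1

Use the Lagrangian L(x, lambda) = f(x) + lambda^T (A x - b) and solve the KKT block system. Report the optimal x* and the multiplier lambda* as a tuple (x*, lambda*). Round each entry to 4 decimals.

Form the Lagrangian:
  L(x, lambda) = (1/2) x^T Q x + c^T x + lambda^T (A x - b)
Stationarity (grad_x L = 0): Q x + c + A^T lambda = 0.
Primal feasibility: A x = b.

This gives the KKT block system:
  [ Q   A^T ] [ x     ]   [-c ]
  [ A    0  ] [ lambda ] = [ b ]

Solving the linear system:
  x*      = (1.375, 0.375)
  lambda* = (-3.75)
  f(x*)   = 0.4375

x* = (1.375, 0.375), lambda* = (-3.75)


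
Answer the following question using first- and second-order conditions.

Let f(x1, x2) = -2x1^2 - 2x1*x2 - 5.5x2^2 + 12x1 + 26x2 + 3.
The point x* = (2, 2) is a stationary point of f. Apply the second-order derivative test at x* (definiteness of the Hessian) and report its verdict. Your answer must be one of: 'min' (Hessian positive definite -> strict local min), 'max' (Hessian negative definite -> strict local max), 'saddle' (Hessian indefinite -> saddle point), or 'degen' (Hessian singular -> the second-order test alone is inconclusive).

Compute the Hessian H = grad^2 f:
  H = [[-4, -2], [-2, -11]]
Verify stationarity: grad f(x*) = H x* + g = (0, 0).
Eigenvalues of H: -11.5311, -3.4689.
Both eigenvalues < 0, so H is negative definite -> x* is a strict local max.

max


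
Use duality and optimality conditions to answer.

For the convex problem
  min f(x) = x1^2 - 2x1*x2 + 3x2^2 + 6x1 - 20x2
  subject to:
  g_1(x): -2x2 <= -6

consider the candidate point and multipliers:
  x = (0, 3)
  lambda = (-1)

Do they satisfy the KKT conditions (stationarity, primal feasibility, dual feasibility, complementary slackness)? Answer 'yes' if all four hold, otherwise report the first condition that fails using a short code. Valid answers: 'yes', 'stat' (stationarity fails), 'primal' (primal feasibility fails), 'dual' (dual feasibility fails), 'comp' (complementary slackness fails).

Gradient of f: grad f(x) = Q x + c = (0, -2)
Constraint values g_i(x) = a_i^T x - b_i:
  g_1((0, 3)) = 0
Stationarity residual: grad f(x) + sum_i lambda_i a_i = (0, 0)
  -> stationarity OK
Primal feasibility (all g_i <= 0): OK
Dual feasibility (all lambda_i >= 0): FAILS
Complementary slackness (lambda_i * g_i(x) = 0 for all i): OK

Verdict: the first failing condition is dual_feasibility -> dual.

dual


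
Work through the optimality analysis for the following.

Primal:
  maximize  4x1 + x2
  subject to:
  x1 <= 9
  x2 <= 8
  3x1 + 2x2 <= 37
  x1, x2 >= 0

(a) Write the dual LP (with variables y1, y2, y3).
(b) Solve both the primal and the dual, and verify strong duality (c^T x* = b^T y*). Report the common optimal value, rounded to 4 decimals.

The standard primal-dual pair for 'max c^T x s.t. A x <= b, x >= 0' is:
  Dual:  min b^T y  s.t.  A^T y >= c,  y >= 0.

So the dual LP is:
  minimize  9y1 + 8y2 + 37y3
  subject to:
    y1 + 3y3 >= 4
    y2 + 2y3 >= 1
    y1, y2, y3 >= 0

Solving the primal: x* = (9, 5).
  primal value c^T x* = 41.
Solving the dual: y* = (2.5, 0, 0.5).
  dual value b^T y* = 41.
Strong duality: c^T x* = b^T y*. Confirmed.

41


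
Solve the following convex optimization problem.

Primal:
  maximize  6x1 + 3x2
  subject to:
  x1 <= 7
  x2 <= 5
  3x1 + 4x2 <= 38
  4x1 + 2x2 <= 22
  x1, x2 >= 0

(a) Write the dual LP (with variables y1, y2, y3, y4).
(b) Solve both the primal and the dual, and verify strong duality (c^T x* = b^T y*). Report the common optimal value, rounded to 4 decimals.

The standard primal-dual pair for 'max c^T x s.t. A x <= b, x >= 0' is:
  Dual:  min b^T y  s.t.  A^T y >= c,  y >= 0.

So the dual LP is:
  minimize  7y1 + 5y2 + 38y3 + 22y4
  subject to:
    y1 + 3y3 + 4y4 >= 6
    y2 + 4y3 + 2y4 >= 3
    y1, y2, y3, y4 >= 0

Solving the primal: x* = (5.5, 0).
  primal value c^T x* = 33.
Solving the dual: y* = (0, 0, 0, 1.5).
  dual value b^T y* = 33.
Strong duality: c^T x* = b^T y*. Confirmed.

33
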